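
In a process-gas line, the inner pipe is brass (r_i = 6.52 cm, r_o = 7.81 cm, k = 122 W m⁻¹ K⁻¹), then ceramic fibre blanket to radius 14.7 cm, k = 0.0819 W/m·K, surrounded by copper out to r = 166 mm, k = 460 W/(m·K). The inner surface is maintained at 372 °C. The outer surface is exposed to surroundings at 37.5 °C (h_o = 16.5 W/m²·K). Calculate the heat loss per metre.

Q' = 260 W/m

Series thermal resistances, inner to outer:
  R'_brass = ln(0.0781/0.0652)/(2πk) = 0.1805/(2π·122) = 2.355×10^-4 m·K/W
  R'_ceramic fibre blanket = ln(0.147/0.0781)/(2πk) = 0.6324/(2π·0.0819) = 1.229 m·K/W
  R'_copper = ln(0.166/0.147)/(2πk) = 0.1216/(2π·460) = 4.206×10^-5 m·K/W
  R'_conv,out = 1/(2πr h) = 1/(2π·0.166·16.5) = 0.05811 m·K/W
ΣR = 2.355×10^-4 + 1.229 + 4.206×10^-5 + 0.05811 = 1.287 m·K/W
Q' = ΔT/ΣR = (372 °C − 37.5 °C)/1.287 = 260 W/m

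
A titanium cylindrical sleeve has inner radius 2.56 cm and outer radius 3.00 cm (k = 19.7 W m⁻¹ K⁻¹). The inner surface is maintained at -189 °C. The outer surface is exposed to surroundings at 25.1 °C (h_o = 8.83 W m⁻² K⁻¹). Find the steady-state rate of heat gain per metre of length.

Treat each layer as a resistance in series:
  R'_titanium = ln(0.0300/0.0256)/(2πk) = 0.1586/(2π·19.7) = 0.001281 m·K/W
  R'_conv,out = 1/(2πr h) = 1/(2π·0.0300·8.83) = 0.6008 m·K/W
ΣR = 0.001281 + 0.6008 = 0.6021 m·K/W
Q' = ΔT/ΣR = (-189 °C − 25.1 °C)/0.6021 = -356 W/m
(Negative Q' ⇒ heat flows inward; heat gain = 356 W/m.)

Q' = 356 W/m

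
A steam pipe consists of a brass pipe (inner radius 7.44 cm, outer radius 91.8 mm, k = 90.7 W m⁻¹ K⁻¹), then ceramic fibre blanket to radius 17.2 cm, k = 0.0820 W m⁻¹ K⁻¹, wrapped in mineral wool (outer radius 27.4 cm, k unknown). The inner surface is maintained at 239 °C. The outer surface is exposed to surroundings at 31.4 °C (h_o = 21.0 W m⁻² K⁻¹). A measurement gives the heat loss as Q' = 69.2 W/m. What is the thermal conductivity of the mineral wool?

ΣR = ΔT/Q' = |239 − 31.4|/69.2 = 3.000 m·K/W
Known resistances:
  R'_brass = ln(0.0918/0.0744)/(2πk) = 0.2102/(2π·90.7) = 3.688×10^-4 m·K/W
  R'_ceramic fibre blanket = ln(0.172/0.0918)/(2πk) = 0.6279/(2π·0.0820) = 1.219 m·K/W
  R'_conv,out = 1/(2πr h) = 1/(2π·0.274·21.0) = 0.02766 m·K/W
R_mineral wool = ΣR − ΣR_known = 3.000 − 1.247 = 1.753 m·K/W
ln(r₂/r₁)/(2πk) = 1.753 ⇒ k = 0.4656/(2π·1.753) = 0.0423 W/m·K

k = 0.0423 W/m·K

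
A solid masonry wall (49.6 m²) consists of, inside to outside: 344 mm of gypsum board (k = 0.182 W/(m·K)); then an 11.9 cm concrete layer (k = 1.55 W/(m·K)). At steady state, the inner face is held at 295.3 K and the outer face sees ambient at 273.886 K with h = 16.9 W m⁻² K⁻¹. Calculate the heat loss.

Q = 524 W

Series thermal resistances, inner to outer:
  R_gypsum board = L/(kA) = 0.344/(0.182·49.6) = 0.03811 K/W
  R_concrete = L/(kA) = 0.119/(1.55·49.6) = 0.001548 K/W
  R_conv,out = 1/(hA) = 1/(16.9·49.6) = 0.001193 K/W
ΣR = 0.03811 + 0.001548 + 0.001193 = 0.04085 K/W
Q = ΔT/ΣR = (295.3 K − 273.886 K)/0.04085 = 524 W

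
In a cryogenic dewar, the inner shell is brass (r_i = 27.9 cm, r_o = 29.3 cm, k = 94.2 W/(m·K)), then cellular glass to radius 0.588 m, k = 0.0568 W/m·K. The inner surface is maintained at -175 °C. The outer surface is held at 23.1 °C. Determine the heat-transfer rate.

Q = 82.6 W

Treat each layer as a resistance in series:
  R_brass = (1/0.279 − 1/0.293)/(4πk) = 0.1713/(4π·94.2) = 1.447×10^-4 K/W
  R_cellular glass = (1/0.293 − 1/0.588)/(4πk) = 1.712/(4π·0.0568) = 2.399 K/W
ΣR = 1.447×10^-4 + 2.399 = 2.399 K/W
Q = ΔT/ΣR = (-175 °C − 23.1 °C)/2.399 = -82.6 W
(Negative Q ⇒ heat flows inward; heat gain = 82.6 W.)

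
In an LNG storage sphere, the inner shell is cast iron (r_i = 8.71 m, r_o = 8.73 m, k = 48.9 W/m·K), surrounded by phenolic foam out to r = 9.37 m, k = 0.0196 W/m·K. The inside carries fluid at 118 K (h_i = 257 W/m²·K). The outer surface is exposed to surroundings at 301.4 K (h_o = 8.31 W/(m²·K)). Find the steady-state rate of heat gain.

Q = 5750 W

Resistance network (inner→outer):
  R_conv,in = 1/(4πr²h) = 1/(4π·8.71²·257) = 4.082×10^-6 K/W
  R_cast iron = (1/8.71 − 1/8.73)/(4πk) = 2.630×10^-4/(4π·48.9) = 4.280×10^-7 K/W
  R_phenolic foam = (1/8.73 − 1/9.37)/(4πk) = 0.007824/(4π·0.0196) = 0.03177 K/W
  R_conv,out = 1/(4πr²h) = 1/(4π·9.37²·8.31) = 1.091×10^-4 K/W
ΣR = 4.082×10^-6 + 4.280×10^-7 + 0.03177 + 1.091×10^-4 = 0.03188 K/W
Q = ΔT/ΣR = (118 K − 301.4 K)/0.03188 = -5750 W
(Negative Q ⇒ heat flows inward; heat gain = 5750 W.)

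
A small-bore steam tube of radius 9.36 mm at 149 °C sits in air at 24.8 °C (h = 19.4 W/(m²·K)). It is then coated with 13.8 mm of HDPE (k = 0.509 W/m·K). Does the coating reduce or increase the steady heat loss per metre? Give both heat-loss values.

Critical radius for a cylinder: r_cr = k/h = 0.0262 m = 2.62 cm.
Outer radius after coating: r₂ = 0.00936 + 0.0138 = 0.02316 m.
Since r₁ < r_cr and r₂ ≤ r_cr, the coating moves toward the maximum at r_cr — heat loss rises.
Bare: R = 1/(2πr₁h) = 0.8765 m·K/W; Q = 124.2/0.8765 = 142 W/m.
Coated: R = R_cond + R_conv = 0.6375 m·K/W; Q = 124.2/0.6375 = 195 W/m.

increases: 142 → 195 W/m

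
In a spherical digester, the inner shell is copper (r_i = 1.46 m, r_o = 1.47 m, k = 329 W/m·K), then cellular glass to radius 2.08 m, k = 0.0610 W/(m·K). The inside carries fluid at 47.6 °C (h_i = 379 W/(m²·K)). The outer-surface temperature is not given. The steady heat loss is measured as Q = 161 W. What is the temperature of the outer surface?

Series resistances:
  R_conv,in = 1/(4πr²h) = 1/(4π·1.46²·379) = 9.850×10^-5 K/W
  R_copper = (1/1.46 − 1/1.47)/(4πk) = 0.004659/(4π·329) = 1.127×10^-6 K/W
  R_cellular glass = (1/1.47 − 1/2.08)/(4πk) = 0.1995/(4π·0.0610) = 0.2603 K/W
ΣR = 0.2604 K/W
ΔT = Q·ΣR = 161 × 0.2604 = 41.92 K
Heat flows outward, so T_out = T_in − ΔT = 47.6 − 41.92 = 5.68 °C

T_out = 5.68 °C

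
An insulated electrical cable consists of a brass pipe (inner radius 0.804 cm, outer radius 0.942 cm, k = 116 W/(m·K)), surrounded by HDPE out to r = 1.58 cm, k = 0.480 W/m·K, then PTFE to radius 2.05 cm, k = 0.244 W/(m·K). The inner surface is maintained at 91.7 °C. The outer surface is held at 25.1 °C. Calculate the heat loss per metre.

Resistance network (inner→outer):
  R'_brass = ln(0.00942/0.00804)/(2πk) = 0.1584/(2π·116) = 2.173×10^-4 m·K/W
  R'_HDPE = ln(0.0158/0.00942)/(2πk) = 0.5172/(2π·0.480) = 0.1715 m·K/W
  R'_PTFE = ln(0.0205/0.0158)/(2πk) = 0.2604/(2π·0.244) = 0.1699 m·K/W
ΣR = 2.173×10^-4 + 0.1715 + 0.1699 = 0.3416 m·K/W
Q' = ΔT/ΣR = (91.7 °C − 25.1 °C)/0.3416 = 195 W/m

Q' = 195 W/m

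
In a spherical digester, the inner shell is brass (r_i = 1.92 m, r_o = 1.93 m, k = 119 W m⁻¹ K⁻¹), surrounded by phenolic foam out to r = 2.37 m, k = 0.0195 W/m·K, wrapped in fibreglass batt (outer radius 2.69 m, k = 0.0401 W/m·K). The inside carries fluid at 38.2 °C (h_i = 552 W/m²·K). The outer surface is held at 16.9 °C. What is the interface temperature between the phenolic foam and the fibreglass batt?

Treat each layer as a resistance in series:
  R_conv,in = 1/(4πr²h) = 1/(4π·1.92²·552) = 3.911×10^-5 K/W
  R_brass = (1/1.92 − 1/1.93)/(4πk) = 0.002699/(4π·119) = 1.805×10^-6 K/W
  R_phenolic foam = (1/1.93 − 1/2.37)/(4πk) = 0.09619/(4π·0.0195) = 0.3926 K/W
  R_fibreglass batt = (1/2.37 − 1/2.69)/(4πk) = 0.05019/(4π·0.0401) = 0.09961 K/W
ΣR = 3.911×10^-5 + 1.805×10^-6 + 0.3926 + 0.09961 = 0.4923 K/W
Q = ΔT/ΣR = (38.2 °C − 16.9 °C)/0.4923 = 43.27 W
From the inner boundary to the phenolic foam/fibreglass batt interface, ΣR_partial = 0.3926 K/W.
T_interface = T_in − Q·ΣR_partial = 38.2 °C − (43.27)(0.3926) = 21.2 °C

T = 21.2 °C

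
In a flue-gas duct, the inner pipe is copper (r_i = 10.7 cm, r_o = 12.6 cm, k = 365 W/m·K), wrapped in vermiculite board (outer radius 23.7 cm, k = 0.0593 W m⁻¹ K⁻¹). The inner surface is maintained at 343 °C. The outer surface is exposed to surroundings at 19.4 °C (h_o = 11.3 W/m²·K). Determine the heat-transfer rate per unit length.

Q' = 184 W/m

Treat each layer as a resistance in series:
  R'_copper = ln(0.126/0.107)/(2πk) = 0.1635/(2π·365) = 7.127×10^-5 m·K/W
  R'_vermiculite board = ln(0.237/0.126)/(2πk) = 0.6318/(2π·0.0593) = 1.696 m·K/W
  R'_conv,out = 1/(2πr h) = 1/(2π·0.237·11.3) = 0.05943 m·K/W
ΣR = 7.127×10^-5 + 1.696 + 0.05943 = 1.756 m·K/W
Q' = ΔT/ΣR = (343 °C − 19.4 °C)/1.756 = 184 W/m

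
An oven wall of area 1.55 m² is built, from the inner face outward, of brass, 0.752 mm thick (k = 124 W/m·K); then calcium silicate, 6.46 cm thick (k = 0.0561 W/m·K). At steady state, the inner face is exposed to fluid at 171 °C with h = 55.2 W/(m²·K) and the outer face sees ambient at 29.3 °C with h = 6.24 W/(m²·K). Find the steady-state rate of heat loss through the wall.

Q = 165 W

Series thermal resistances, inner to outer:
  R_conv,in = 1/(hA) = 1/(55.2·1.55) = 0.01169 K/W
  R_brass = L/(kA) = 7.52×10^-4/(124·1.55) = 3.913×10^-6 K/W
  R_calcium silicate = L/(kA) = 0.0646/(0.0561·1.55) = 0.7429 K/W
  R_conv,out = 1/(hA) = 1/(6.24·1.55) = 0.1034 K/W
ΣR = 0.01169 + 3.913×10^-6 + 0.7429 + 0.1034 = 0.8580 K/W
Q = ΔT/ΣR = (171 °C − 29.3 °C)/0.8580 = 165 W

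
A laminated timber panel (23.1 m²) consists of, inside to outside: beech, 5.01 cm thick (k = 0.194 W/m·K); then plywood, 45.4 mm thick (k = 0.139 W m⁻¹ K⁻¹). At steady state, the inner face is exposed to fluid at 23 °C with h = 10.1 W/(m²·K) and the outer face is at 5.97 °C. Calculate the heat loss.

Series thermal resistances, inner to outer:
  R_conv,in = 1/(hA) = 1/(10.1·23.1) = 0.004286 K/W
  R_beech = L/(kA) = 0.0501/(0.194·23.1) = 0.01118 K/W
  R_plywood = L/(kA) = 0.0454/(0.139·23.1) = 0.01414 K/W
ΣR = 0.004286 + 0.01118 + 0.01414 = 0.02961 K/W
Q = ΔT/ΣR = (23 °C − 5.97 °C)/0.02961 = 575 W

Q = 575 W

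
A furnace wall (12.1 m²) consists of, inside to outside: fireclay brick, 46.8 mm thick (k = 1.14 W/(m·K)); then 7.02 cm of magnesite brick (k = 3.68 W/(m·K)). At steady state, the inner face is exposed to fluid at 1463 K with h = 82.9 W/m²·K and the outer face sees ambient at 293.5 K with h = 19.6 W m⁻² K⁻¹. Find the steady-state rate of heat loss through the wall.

Q = 115 kW

Treat each layer as a resistance in series:
  R_conv,in = 1/(hA) = 1/(82.9·12.1) = 9.969×10^-4 K/W
  R_fireclay brick = L/(kA) = 0.0468/(1.14·12.1) = 0.003393 K/W
  R_magnesite brick = L/(kA) = 0.0702/(3.68·12.1) = 0.001577 K/W
  R_conv,out = 1/(hA) = 1/(19.6·12.1) = 0.004217 K/W
ΣR = 9.969×10^-4 + 0.003393 + 0.001577 + 0.004217 = 0.01018 K/W
Q = ΔT/ΣR = (1463 K − 293.5 K)/0.01018 = 1.15×10^5 W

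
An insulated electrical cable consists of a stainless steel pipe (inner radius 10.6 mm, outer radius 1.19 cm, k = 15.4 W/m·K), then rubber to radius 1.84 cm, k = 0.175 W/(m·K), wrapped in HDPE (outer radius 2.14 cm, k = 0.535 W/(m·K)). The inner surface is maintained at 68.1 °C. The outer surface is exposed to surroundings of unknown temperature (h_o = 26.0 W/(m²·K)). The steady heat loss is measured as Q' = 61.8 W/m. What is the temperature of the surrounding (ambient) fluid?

T_out = 23.1 °C

Sum the resistances:
  R'_stainless steel = ln(0.0119/0.0106)/(2πk) = 0.1157/(2π·15.4) = 0.001196 m·K/W
  R'_rubber = ln(0.0184/0.0119)/(2πk) = 0.4358/(2π·0.175) = 0.3964 m·K/W
  R'_HDPE = ln(0.0214/0.0184)/(2πk) = 0.1510/(2π·0.535) = 0.04493 m·K/W
  R'_conv,out = 1/(2πr h) = 1/(2π·0.0214·26.0) = 0.2860 m·K/W
ΣR = 0.7285 m·K/W
ΔT = Q'·ΣR = 61.8 × 0.7285 = 45.02 K
Heat flows outward, so T_out = T_in − ΔT = 68.1 − 45.02 = 23.1 °C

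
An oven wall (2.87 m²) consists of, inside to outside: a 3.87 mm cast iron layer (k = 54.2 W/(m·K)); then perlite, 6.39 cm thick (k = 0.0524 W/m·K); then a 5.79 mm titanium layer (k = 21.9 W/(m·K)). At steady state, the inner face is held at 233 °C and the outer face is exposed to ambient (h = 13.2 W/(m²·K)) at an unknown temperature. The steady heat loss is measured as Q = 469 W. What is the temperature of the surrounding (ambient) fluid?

T_out = 21.3 °C

Series resistances:
  R_cast iron = L/(kA) = 0.00387/(54.2·2.87) = 2.488×10^-5 K/W
  R_perlite = L/(kA) = 0.0639/(0.0524·2.87) = 0.4249 K/W
  R_titanium = L/(kA) = 0.00579/(21.9·2.87) = 9.212×10^-5 K/W
  R_conv,out = 1/(hA) = 1/(13.2·2.87) = 0.02640 K/W
ΣR = 0.4514 K/W
ΔT = Q·ΣR = 469 × 0.4514 = 211.7 K
Heat flows outward, so T_out = T_in − ΔT = 233 − 211.7 = 21.3 °C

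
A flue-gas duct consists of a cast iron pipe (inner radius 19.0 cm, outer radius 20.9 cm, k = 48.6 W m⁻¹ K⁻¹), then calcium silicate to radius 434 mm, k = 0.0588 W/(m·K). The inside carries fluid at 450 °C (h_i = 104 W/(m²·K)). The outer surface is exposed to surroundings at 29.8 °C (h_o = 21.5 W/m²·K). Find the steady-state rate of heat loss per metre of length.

Q' = 210 W/m

Series thermal resistances, inner to outer:
  R'_conv,in = 1/(2πr h) = 1/(2π·0.190·104) = 0.008054 m·K/W
  R'_cast iron = ln(0.209/0.190)/(2πk) = 0.09531/(2π·48.6) = 3.121×10^-4 m·K/W
  R'_calcium silicate = ln(0.434/0.209)/(2πk) = 0.7307/(2π·0.0588) = 1.978 m·K/W
  R'_conv,out = 1/(2πr h) = 1/(2π·0.434·21.5) = 0.01706 m·K/W
ΣR = 0.008054 + 3.121×10^-4 + 1.978 + 0.01706 = 2.003 m·K/W
Q' = ΔT/ΣR = (450 °C − 29.8 °C)/2.003 = 210 W/m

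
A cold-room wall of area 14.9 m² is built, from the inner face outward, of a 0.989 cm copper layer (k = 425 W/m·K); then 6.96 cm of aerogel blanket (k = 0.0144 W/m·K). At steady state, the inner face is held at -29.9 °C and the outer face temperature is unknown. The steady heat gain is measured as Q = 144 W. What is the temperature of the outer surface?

Sum the resistances:
  R_copper = L/(kA) = 0.00989/(425·14.9) = 1.562×10^-6 K/W
  R_aerogel blanket = L/(kA) = 0.0696/(0.0144·14.9) = 0.3244 K/W
ΣR = 0.3244 K/W
ΔT = Q·ΣR = 144 × 0.3244 = 46.71 K
Heat flows inward, so T_out = T_in + ΔT = -29.9 + 46.71 = 16.8 °C

T_out = 16.8 °C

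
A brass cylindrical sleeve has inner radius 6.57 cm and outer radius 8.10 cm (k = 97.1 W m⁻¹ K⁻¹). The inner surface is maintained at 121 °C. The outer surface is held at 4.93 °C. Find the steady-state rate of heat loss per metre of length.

Q' = 338 kW/m

Q' = 2πk·ΔT/ln(r₂/r₁) = 2π × 97.1 × 116.07 / ln(0.0810/0.0657) = 3.38×10^5 W/m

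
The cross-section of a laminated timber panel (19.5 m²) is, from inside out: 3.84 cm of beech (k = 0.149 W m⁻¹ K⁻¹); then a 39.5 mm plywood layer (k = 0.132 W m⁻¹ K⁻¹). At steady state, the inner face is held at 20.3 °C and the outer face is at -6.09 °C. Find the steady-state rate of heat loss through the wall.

Q = 924 W

Series thermal resistances, inner to outer:
  R_beech = L/(kA) = 0.0384/(0.149·19.5) = 0.01322 K/W
  R_plywood = L/(kA) = 0.0395/(0.132·19.5) = 0.01535 K/W
ΣR = 0.01322 + 0.01535 = 0.02857 K/W
Q = ΔT/ΣR = (20.3 °C − -6.09 °C)/0.02857 = 924 W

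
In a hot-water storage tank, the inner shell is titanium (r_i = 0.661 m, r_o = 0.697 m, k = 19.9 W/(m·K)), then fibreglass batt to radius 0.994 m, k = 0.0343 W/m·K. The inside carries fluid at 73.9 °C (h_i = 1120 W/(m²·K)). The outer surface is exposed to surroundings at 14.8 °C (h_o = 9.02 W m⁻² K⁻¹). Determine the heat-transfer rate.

Q = 58.9 W

Treat each layer as a resistance in series:
  R_conv,in = 1/(4πr²h) = 1/(4π·0.661²·1120) = 1.626×10^-4 K/W
  R_titanium = (1/0.661 − 1/0.697)/(4πk) = 0.07814/(4π·19.9) = 3.125×10^-4 K/W
  R_fibreglass batt = (1/0.697 − 1/0.994)/(4πk) = 0.4287/(4π·0.0343) = 0.9946 K/W
  R_conv,out = 1/(4πr²h) = 1/(4π·0.994²·9.02) = 0.008929 K/W
ΣR = 1.626×10^-4 + 3.125×10^-4 + 0.9946 + 0.008929 = 1.004 K/W
Q = ΔT/ΣR = (73.9 °C − 14.8 °C)/1.004 = 58.9 W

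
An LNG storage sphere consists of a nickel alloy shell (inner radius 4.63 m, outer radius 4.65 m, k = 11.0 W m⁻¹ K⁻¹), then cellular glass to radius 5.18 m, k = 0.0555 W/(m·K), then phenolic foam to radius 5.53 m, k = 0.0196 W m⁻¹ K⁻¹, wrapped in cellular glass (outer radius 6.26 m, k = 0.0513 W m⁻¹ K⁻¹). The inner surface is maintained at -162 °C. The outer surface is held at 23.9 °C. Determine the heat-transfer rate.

Q = 1630 W

Series thermal resistances, inner to outer:
  R_nickel alloy = (1/4.63 − 1/4.65)/(4πk) = 9.290×10^-4/(4π·11.0) = 6.720×10^-6 K/W
  R_cellular glass = (1/4.65 − 1/5.18)/(4πk) = 0.02200/(4π·0.0555) = 0.03155 K/W
  R_phenolic foam = (1/5.18 − 1/5.53)/(4πk) = 0.01222/(4π·0.0196) = 0.04961 K/W
  R_cellular glass = (1/5.53 − 1/6.26)/(4πk) = 0.02109/(4π·0.0513) = 0.03271 K/W
ΣR = 6.720×10^-6 + 0.03155 + 0.04961 + 0.03271 = 0.1139 K/W
Q = ΔT/ΣR = (-162 °C − 23.9 °C)/0.1139 = -1630 W
(Negative Q ⇒ heat flows inward; heat gain = 1630 W.)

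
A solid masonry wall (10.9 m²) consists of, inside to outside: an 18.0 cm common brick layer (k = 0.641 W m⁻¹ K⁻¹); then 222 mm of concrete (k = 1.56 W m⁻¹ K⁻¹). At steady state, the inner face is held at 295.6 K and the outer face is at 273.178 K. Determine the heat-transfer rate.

Q = 578 W

Resistance network (inner→outer):
  R_common brick = L/(kA) = 0.180/(0.641·10.9) = 0.02576 K/W
  R_concrete = L/(kA) = 0.222/(1.56·10.9) = 0.01306 K/W
ΣR = 0.02576 + 0.01306 = 0.03882 K/W
Q = ΔT/ΣR = (295.6 K − 273.178 K)/0.03882 = 578 W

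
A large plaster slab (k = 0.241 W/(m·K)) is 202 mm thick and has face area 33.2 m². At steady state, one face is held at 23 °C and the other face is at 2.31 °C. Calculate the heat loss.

Q = 820 W

Q = kA·ΔT/L = 0.241 × 33.2 × |23 °C − 2.31 °C| / 0.202 = 820 W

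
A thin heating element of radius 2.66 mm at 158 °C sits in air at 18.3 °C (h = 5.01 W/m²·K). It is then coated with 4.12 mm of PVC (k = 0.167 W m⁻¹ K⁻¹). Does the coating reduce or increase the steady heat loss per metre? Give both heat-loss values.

Critical radius for a cylinder: r_cr = k/h = 0.0333 m = 3.33 cm.
Outer radius after coating: r₂ = 0.00266 + 0.00412 = 0.00678 m.
Since r₁ < r_cr and r₂ ≤ r_cr, the coating moves toward the maximum at r_cr — heat loss rises.
Bare: R = 1/(2πr₁h) = 11.94 m·K/W; Q = 139.7/11.94 = 11.7 W/m.
Coated: R = R_cond + R_conv = 5.577 m·K/W; Q = 139.7/5.577 = 25.0 W/m.

increases: 11.7 → 25.0 W/m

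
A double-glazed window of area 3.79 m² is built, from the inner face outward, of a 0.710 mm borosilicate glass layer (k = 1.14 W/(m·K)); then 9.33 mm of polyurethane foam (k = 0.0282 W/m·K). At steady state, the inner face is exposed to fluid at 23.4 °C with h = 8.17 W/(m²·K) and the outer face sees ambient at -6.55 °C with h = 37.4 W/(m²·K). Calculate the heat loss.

Resistance network (inner→outer):
  R_conv,in = 1/(hA) = 1/(8.17·3.79) = 0.03230 K/W
  R_borosilicate glass = L/(kA) = 7.10×10^-4/(1.14·3.79) = 1.643×10^-4 K/W
  R_polyurethane foam = L/(kA) = 0.00933/(0.0282·3.79) = 0.08730 K/W
  R_conv,out = 1/(hA) = 1/(37.4·3.79) = 0.007055 K/W
ΣR = 0.03230 + 1.643×10^-4 + 0.08730 + 0.007055 = 0.1268 K/W
Q = ΔT/ΣR = (23.4 °C − -6.55 °C)/0.1268 = 236 W

Q = 236 W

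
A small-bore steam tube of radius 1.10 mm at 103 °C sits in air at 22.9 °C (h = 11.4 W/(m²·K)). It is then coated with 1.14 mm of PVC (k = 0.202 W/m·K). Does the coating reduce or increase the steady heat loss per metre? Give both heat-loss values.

Critical radius for a cylinder: r_cr = k/h = 0.0177 m = 1.77 cm.
Outer radius after coating: r₂ = 0.00110 + 0.00114 = 0.00224 m.
Since r₁ < r_cr and r₂ ≤ r_cr, the coating moves toward the maximum at r_cr — heat loss rises.
Bare: R = 1/(2πr₁h) = 12.69 m·K/W; Q = 80.1/12.69 = 6.31 W/m.
Coated: R = R_cond + R_conv = 6.793 m·K/W; Q = 80.1/6.793 = 11.8 W/m.

increases: 6.31 → 11.8 W/m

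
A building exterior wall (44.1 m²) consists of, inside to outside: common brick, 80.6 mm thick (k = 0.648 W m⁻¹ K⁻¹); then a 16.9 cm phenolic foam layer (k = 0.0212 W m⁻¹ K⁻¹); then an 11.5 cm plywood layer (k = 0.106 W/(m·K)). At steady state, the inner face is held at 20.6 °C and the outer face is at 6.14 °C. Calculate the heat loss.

Treat each layer as a resistance in series:
  R_common brick = L/(kA) = 0.0806/(0.648·44.1) = 0.002820 K/W
  R_phenolic foam = L/(kA) = 0.169/(0.0212·44.1) = 0.1808 K/W
  R_plywood = L/(kA) = 0.115/(0.106·44.1) = 0.02460 K/W
ΣR = 0.002820 + 0.1808 + 0.02460 = 0.2082 K/W
Q = ΔT/ΣR = (20.6 °C − 6.14 °C)/0.2082 = 69.5 W

Q = 69.5 W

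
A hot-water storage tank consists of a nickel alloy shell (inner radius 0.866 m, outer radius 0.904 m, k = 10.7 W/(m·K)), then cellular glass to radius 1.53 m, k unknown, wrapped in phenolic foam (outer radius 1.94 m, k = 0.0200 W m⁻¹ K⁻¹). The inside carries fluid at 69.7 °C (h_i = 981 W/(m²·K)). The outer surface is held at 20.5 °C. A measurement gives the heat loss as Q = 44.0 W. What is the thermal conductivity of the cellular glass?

k = 0.0634 W/m·K

ΣR = ΔT/Q = |69.7 − 20.5|/44.0 = 1.118 K/W
Known resistances:
  R_conv,in = 1/(4πr²h) = 1/(4π·0.866²·981) = 1.082×10^-4 K/W
  R_nickel alloy = (1/0.866 − 1/0.904)/(4πk) = 0.04854/(4π·10.7) = 3.610×10^-4 K/W
  R_phenolic foam = (1/1.53 − 1/1.94)/(4πk) = 0.1381/(4π·0.0200) = 0.5496 K/W
R_cellular glass = ΣR − ΣR_known = 1.118 − 0.5501 = 0.5679 K/W
(1/r₁−1/r₂)/(4πk) = 0.5679 ⇒ k = 0.4526/(4π·0.5679) = 0.0634 W/m·K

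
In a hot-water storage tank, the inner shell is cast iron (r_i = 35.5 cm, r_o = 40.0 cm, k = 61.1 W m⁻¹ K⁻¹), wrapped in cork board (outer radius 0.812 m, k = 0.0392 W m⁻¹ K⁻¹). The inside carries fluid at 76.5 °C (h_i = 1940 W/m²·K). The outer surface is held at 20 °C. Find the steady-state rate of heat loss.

Series thermal resistances, inner to outer:
  R_conv,in = 1/(4πr²h) = 1/(4π·0.355²·1940) = 3.255×10^-4 K/W
  R_cast iron = (1/0.355 − 1/0.400)/(4πk) = 0.3169/(4π·61.1) = 4.127×10^-4 K/W
  R_cork board = (1/0.400 − 1/0.812)/(4πk) = 1.268/(4π·0.0392) = 2.575 K/W
ΣR = 3.255×10^-4 + 4.127×10^-4 + 2.575 = 2.576 K/W
Q = ΔT/ΣR = (76.5 °C − 20 °C)/2.576 = 21.9 W

Q = 21.9 W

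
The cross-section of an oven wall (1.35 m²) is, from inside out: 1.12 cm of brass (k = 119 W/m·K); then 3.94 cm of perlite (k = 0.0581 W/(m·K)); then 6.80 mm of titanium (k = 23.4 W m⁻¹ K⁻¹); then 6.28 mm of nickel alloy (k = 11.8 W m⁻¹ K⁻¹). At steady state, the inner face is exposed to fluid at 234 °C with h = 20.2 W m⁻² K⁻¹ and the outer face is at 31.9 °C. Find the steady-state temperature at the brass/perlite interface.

Treat each layer as a resistance in series:
  R_conv,in = 1/(hA) = 1/(20.2·1.35) = 0.03667 K/W
  R_brass = L/(kA) = 0.0112/(119·1.35) = 6.972×10^-5 K/W
  R_perlite = L/(kA) = 0.0394/(0.0581·1.35) = 0.5023 K/W
  R_titanium = L/(kA) = 0.00680/(23.4·1.35) = 2.153×10^-4 K/W
  R_nickel alloy = L/(kA) = 0.00628/(11.8·1.35) = 3.942×10^-4 K/W
ΣR = 0.03667 + 6.972×10^-5 + 0.5023 + 2.153×10^-4 + 3.942×10^-4 = 0.5396 K/W
Q = ΔT/ΣR = (234 °C − 31.9 °C)/0.5396 = 374.5 W
From the inner boundary to the brass/perlite interface, ΣR_partial = 0.03674 K/W.
T_interface = T_in − Q·ΣR_partial = 234 °C − (374.5)(0.03674) = 220 °C

T = 220 °C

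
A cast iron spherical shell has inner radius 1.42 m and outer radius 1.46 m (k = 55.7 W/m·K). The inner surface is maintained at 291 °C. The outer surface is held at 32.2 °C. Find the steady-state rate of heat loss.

Q = 4πk·ΔT/(1/r₁ − 1/r₂) = 4π × 55.7 × 258.8 / (1/1.42 − 1/1.46) = 9.39×10^6 W

Q = 9.39×10^6 W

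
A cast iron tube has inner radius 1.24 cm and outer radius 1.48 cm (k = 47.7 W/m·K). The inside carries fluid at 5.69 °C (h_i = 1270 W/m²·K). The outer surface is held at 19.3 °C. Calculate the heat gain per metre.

Treat each layer as a resistance in series:
  R'_conv,in = 1/(2πr h) = 1/(2π·0.0124·1270) = 0.01011 m·K/W
  R'_cast iron = ln(0.0148/0.0124)/(2πk) = 0.1769/(2π·47.7) = 5.903×10^-4 m·K/W
ΣR = 0.01011 + 5.903×10^-4 = 0.01070 m·K/W
Q' = ΔT/ΣR = (5.69 °C − 19.3 °C)/0.01070 = -1270 W/m
(Negative Q' ⇒ heat flows inward; heat gain = 1270 W/m.)

Q' = 1270 W/m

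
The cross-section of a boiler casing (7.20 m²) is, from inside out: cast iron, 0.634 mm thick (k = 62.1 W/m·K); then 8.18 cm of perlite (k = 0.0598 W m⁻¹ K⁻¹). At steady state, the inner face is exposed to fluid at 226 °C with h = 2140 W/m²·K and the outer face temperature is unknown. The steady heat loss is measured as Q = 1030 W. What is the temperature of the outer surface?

Series resistances:
  R_conv,in = 1/(hA) = 1/(2140·7.20) = 6.490×10^-5 K/W
  R_cast iron = L/(kA) = 6.34×10^-4/(62.1·7.20) = 1.418×10^-6 K/W
  R_perlite = L/(kA) = 0.0818/(0.0598·7.20) = 0.1900 K/W
ΣR = 0.1901 K/W
ΔT = Q·ΣR = 1030 × 0.1901 = 195.8 K
Heat flows outward, so T_out = T_in − ΔT = 226 − 195.8 = 30.2 °C

T_out = 30.2 °C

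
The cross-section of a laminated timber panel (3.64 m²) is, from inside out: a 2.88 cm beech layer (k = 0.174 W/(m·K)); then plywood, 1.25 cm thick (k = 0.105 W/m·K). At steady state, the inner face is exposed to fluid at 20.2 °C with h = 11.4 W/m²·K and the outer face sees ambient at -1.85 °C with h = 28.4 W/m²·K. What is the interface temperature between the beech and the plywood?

T = 6.50 °C

Treat each layer as a resistance in series:
  R_conv,in = 1/(hA) = 1/(11.4·3.64) = 0.02410 K/W
  R_beech = L/(kA) = 0.0288/(0.174·3.64) = 0.04547 K/W
  R_plywood = L/(kA) = 0.0125/(0.105·3.64) = 0.03271 K/W
  R_conv,out = 1/(hA) = 1/(28.4·3.64) = 0.009673 K/W
ΣR = 0.02410 + 0.04547 + 0.03271 + 0.009673 = 0.1120 K/W
Q = ΔT/ΣR = (20.2 °C − -1.85 °C)/0.1120 = 196.9 W
From the inner boundary to the beech/plywood interface, ΣR_partial = 0.06957 K/W.
T_interface = T_in − Q·ΣR_partial = 20.2 °C − (196.9)(0.06957) = 6.50 °C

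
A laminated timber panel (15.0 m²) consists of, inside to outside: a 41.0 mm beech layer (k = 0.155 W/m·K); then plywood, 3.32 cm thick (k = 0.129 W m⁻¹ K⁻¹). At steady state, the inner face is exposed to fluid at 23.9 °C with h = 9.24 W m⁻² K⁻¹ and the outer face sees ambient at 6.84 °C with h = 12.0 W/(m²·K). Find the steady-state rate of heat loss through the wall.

Treat each layer as a resistance in series:
  R_conv,in = 1/(hA) = 1/(9.24·15.0) = 0.007215 K/W
  R_beech = L/(kA) = 0.0410/(0.155·15.0) = 0.01763 K/W
  R_plywood = L/(kA) = 0.0332/(0.129·15.0) = 0.01716 K/W
  R_conv,out = 1/(hA) = 1/(12.0·15.0) = 0.005556 K/W
ΣR = 0.007215 + 0.01763 + 0.01716 + 0.005556 = 0.04756 K/W
Q = ΔT/ΣR = (23.9 °C − 6.84 °C)/0.04756 = 359 W

Q = 359 W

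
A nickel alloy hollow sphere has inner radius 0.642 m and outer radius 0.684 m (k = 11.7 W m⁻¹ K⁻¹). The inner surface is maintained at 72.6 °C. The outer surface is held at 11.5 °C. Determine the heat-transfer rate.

Q = 93900 W

Q = 4πk·ΔT/(1/r₁ − 1/r₂) = 4π × 11.7 × 61.1 / (1/0.642 − 1/0.684) = 93900 W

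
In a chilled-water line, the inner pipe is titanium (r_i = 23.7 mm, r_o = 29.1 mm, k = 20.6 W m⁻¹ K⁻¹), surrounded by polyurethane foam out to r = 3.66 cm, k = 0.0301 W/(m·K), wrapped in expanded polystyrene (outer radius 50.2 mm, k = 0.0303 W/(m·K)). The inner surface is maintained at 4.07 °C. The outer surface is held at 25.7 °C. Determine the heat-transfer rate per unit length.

Q' = 7.53 W/m

Resistance network (inner→outer):
  R'_titanium = ln(0.0291/0.0237)/(2πk) = 0.2053/(2π·20.6) = 0.001586 m·K/W
  R'_polyurethane foam = ln(0.0366/0.0291)/(2πk) = 0.2293/(2π·0.0301) = 1.212 m·K/W
  R'_expanded polystyrene = ln(0.0502/0.0366)/(2πk) = 0.3160/(2π·0.0303) = 1.660 m·K/W
ΣR = 0.001586 + 1.212 + 1.660 = 2.874 m·K/W
Q' = ΔT/ΣR = (4.07 °C − 25.7 °C)/2.874 = -7.53 W/m
(Negative Q' ⇒ heat flows inward; heat gain = 7.53 W/m.)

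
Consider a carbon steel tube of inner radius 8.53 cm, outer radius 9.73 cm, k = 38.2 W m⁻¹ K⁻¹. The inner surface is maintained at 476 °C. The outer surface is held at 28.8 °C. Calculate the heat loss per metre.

Q' = 8.15×10^5 W/m

Q' = 2πk·ΔT/ln(r₂/r₁) = 2π × 38.2 × 447.2 / ln(0.0973/0.0853) = 8.15×10^5 W/m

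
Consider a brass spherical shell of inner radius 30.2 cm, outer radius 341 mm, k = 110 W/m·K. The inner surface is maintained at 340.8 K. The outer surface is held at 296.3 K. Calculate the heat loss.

Q = 4πk·ΔT/(1/r₁ − 1/r₂) = 4π × 110 × 44.5 / (1/0.302 − 1/0.341) = 1.62×10^5 W

Q = 162 kW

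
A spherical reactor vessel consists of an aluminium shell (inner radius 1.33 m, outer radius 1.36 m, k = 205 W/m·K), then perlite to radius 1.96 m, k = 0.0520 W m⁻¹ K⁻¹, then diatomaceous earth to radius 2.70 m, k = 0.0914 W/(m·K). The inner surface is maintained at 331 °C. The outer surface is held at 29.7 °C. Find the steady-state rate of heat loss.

Q = 646 W

Resistance network (inner→outer):
  R_aluminium = (1/1.33 − 1/1.36)/(4πk) = 0.01659/(4π·205) = 6.438×10^-6 K/W
  R_perlite = (1/1.36 − 1/1.96)/(4πk) = 0.2251/(4π·0.0520) = 0.3445 K/W
  R_diatomaceous earth = (1/1.96 − 1/2.70)/(4πk) = 0.1398/(4π·0.0914) = 0.1217 K/W
ΣR = 6.438×10^-6 + 0.3445 + 0.1217 = 0.4662 K/W
Q = ΔT/ΣR = (331 °C − 29.7 °C)/0.4662 = 646 W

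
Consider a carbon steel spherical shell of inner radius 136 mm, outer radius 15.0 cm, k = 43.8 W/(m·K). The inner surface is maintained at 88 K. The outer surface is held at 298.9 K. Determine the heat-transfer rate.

Q = 4πk·ΔT/(1/r₁ − 1/r₂) = 4π × 43.8 × 210.9 / (1/0.136 − 1/0.150) = 1.69×10^5 W

Q = 169 kW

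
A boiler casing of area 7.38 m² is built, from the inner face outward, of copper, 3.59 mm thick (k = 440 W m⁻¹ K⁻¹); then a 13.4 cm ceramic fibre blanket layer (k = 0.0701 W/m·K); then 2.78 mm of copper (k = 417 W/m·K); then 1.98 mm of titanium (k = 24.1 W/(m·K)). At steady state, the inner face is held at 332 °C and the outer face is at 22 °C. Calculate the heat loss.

Series thermal resistances, inner to outer:
  R_copper = L/(kA) = 0.00359/(440·7.38) = 1.106×10^-6 K/W
  R_ceramic fibre blanket = L/(kA) = 0.134/(0.0701·7.38) = 0.2590 K/W
  R_copper = L/(kA) = 0.00278/(417·7.38) = 9.033×10^-7 K/W
  R_titanium = L/(kA) = 0.00198/(24.1·7.38) = 1.113×10^-5 K/W
ΣR = 1.106×10^-6 + 0.2590 + 9.033×10^-7 + 1.113×10^-5 = 0.2590 K/W
Q = ΔT/ΣR = (332 °C − 22 °C)/0.2590 = 1200 W

Q = 1200 W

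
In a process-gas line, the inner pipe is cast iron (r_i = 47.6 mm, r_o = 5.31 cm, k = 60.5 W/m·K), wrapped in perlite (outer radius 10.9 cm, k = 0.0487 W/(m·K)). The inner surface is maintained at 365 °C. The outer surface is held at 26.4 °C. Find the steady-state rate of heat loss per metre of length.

Q' = 144 W/m

Series thermal resistances, inner to outer:
  R'_cast iron = ln(0.0531/0.0476)/(2πk) = 0.1093/(2π·60.5) = 2.876×10^-4 m·K/W
  R'_perlite = ln(0.109/0.0531)/(2πk) = 0.7192/(2π·0.0487) = 2.350 m·K/W
ΣR = 2.876×10^-4 + 2.350 = 2.350 m·K/W
Q' = ΔT/ΣR = (365 °C − 26.4 °C)/2.350 = 144 W/m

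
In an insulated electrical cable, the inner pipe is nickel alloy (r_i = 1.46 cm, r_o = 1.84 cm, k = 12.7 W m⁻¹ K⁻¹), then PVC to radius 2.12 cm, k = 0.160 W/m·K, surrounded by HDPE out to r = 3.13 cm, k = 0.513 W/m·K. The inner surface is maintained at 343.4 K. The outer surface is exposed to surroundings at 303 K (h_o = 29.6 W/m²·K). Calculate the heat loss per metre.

Q' = 92.6 W/m

Treat each layer as a resistance in series:
  R'_nickel alloy = ln(0.0184/0.0146)/(2πk) = 0.2313/(2π·12.7) = 0.002899 m·K/W
  R'_PVC = ln(0.0212/0.0184)/(2πk) = 0.1417/(2π·0.160) = 0.1409 m·K/W
  R'_HDPE = ln(0.0313/0.0212)/(2πk) = 0.3896/(2π·0.513) = 0.1209 m·K/W
  R'_conv,out = 1/(2πr h) = 1/(2π·0.0313·29.6) = 0.1718 m·K/W
ΣR = 0.002899 + 0.1409 + 0.1209 + 0.1718 = 0.4365 m·K/W
Q' = ΔT/ΣR = (343.4 K − 303 K)/0.4365 = 92.6 W/m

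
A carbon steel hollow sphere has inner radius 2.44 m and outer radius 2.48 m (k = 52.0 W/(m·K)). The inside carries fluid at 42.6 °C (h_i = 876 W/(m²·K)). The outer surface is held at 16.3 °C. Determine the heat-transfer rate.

Series thermal resistances, inner to outer:
  R_conv,in = 1/(4πr²h) = 1/(4π·2.44²·876) = 1.526×10^-5 K/W
  R_carbon steel = (1/2.44 − 1/2.48)/(4πk) = 0.006610/(4π·52.0) = 1.012×10^-5 K/W
ΣR = 1.526×10^-5 + 1.012×10^-5 = 2.538×10^-5 K/W
Q = ΔT/ΣR = (42.6 °C − 16.3 °C)/2.538×10^-5 = 1.04×10^6 W

Q = 1040 kW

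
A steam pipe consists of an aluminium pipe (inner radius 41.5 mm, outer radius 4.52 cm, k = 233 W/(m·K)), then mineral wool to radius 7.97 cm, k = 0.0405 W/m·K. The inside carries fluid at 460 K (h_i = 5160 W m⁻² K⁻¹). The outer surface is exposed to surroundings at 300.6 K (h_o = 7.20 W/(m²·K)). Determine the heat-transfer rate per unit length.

Q' = 63.6 W/m

Resistance network (inner→outer):
  R'_conv,in = 1/(2πr h) = 1/(2π·0.0415·5160) = 7.432×10^-4 m·K/W
  R'_aluminium = ln(0.0452/0.0415)/(2πk) = 0.08540/(2π·233) = 5.834×10^-5 m·K/W
  R'_mineral wool = ln(0.0797/0.0452)/(2πk) = 0.5672/(2π·0.0405) = 2.229 m·K/W
  R'_conv,out = 1/(2πr h) = 1/(2π·0.0797·7.20) = 0.2774 m·K/W
ΣR = 7.432×10^-4 + 5.834×10^-5 + 2.229 + 0.2774 = 2.507 m·K/W
Q' = ΔT/ΣR = (460 K − 300.6 K)/2.507 = 63.6 W/m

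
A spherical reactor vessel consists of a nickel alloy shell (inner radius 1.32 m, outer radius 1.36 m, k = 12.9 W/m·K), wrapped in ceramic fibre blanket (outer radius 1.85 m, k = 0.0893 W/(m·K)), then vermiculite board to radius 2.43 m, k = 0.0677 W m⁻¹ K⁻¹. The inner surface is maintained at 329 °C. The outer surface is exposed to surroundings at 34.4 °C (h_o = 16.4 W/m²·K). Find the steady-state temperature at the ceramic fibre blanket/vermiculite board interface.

T = 172 °C

Resistance network (inner→outer):
  R_nickel alloy = (1/1.32 − 1/1.36)/(4πk) = 0.02228/(4π·12.9) = 1.375×10^-4 K/W
  R_ceramic fibre blanket = (1/1.36 − 1/1.85)/(4πk) = 0.1948/(4π·0.0893) = 0.1735 K/W
  R_vermiculite board = (1/1.85 − 1/2.43)/(4πk) = 0.1290/(4π·0.0677) = 0.1517 K/W
  R_conv,out = 1/(4πr²h) = 1/(4π·2.43²·16.4) = 8.217×10^-4 K/W
ΣR = 1.375×10^-4 + 0.1735 + 0.1517 + 8.217×10^-4 = 0.3262 K/W
Q = ΔT/ΣR = (329 °C − 34.4 °C)/0.3262 = 903.1 W
From the inner boundary to the ceramic fibre blanket/vermiculite board interface, ΣR_partial = 0.1736 K/W.
T_interface = T_in − Q·ΣR_partial = 329 °C − (903.1)(0.1736) = 172 °C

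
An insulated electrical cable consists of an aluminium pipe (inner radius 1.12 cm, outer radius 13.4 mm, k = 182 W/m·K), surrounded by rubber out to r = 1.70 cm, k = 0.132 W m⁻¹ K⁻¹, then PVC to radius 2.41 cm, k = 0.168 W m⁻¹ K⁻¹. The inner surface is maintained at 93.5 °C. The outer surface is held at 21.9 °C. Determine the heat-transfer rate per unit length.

Q' = 116 W/m

Series thermal resistances, inner to outer:
  R'_aluminium = ln(0.0134/0.0112)/(2πk) = 0.1793/(2π·182) = 1.568×10^-4 m·K/W
  R'_rubber = ln(0.0170/0.0134)/(2πk) = 0.2380/(2π·0.132) = 0.2869 m·K/W
  R'_PVC = ln(0.0241/0.0170)/(2πk) = 0.3490/(2π·0.168) = 0.3306 m·K/W
ΣR = 1.568×10^-4 + 0.2869 + 0.3306 = 0.6177 m·K/W
Q' = ΔT/ΣR = (93.5 °C − 21.9 °C)/0.6177 = 116 W/m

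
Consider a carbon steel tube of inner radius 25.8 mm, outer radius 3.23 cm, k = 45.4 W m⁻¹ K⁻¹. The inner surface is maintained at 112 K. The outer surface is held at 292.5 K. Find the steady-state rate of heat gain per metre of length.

Q' = 2.29×10^5 W/m

Q' = 2πk·ΔT/ln(r₂/r₁) = 2π × 45.4 × 180.5 / ln(0.0323/0.0258) = 2.29×10^5 W/m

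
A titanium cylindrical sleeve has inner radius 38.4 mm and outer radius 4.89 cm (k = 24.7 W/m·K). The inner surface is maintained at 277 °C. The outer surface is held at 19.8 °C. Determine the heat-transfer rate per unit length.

Q' = 2πk·ΔT/ln(r₂/r₁) = 2π × 24.7 × 257.2 / ln(0.0489/0.0384) = 1.65×10^5 W/m

Q' = 165 kW/m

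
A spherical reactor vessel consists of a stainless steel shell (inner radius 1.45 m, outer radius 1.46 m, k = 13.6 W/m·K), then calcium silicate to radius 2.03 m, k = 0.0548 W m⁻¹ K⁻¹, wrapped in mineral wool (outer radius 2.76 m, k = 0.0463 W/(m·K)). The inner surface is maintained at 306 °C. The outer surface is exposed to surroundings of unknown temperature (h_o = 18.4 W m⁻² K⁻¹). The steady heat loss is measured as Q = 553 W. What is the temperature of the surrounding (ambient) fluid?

Series resistances:
  R_stainless steel = (1/1.45 − 1/1.46)/(4πk) = 0.004724/(4π·13.6) = 2.764×10^-5 K/W
  R_calcium silicate = (1/1.46 − 1/2.03)/(4πk) = 0.1923/(4π·0.0548) = 0.2793 K/W
  R_mineral wool = (1/2.03 − 1/2.76)/(4πk) = 0.1303/(4π·0.0463) = 0.2239 K/W
  R_conv,out = 1/(4πr²h) = 1/(4π·2.76²·18.4) = 5.677×10^-4 K/W
ΣR = 0.5038 K/W
ΔT = Q·ΣR = 553 × 0.5038 = 278.6 K
Heat flows outward, so T_out = T_in − ΔT = 306 − 278.6 = 27.4 °C

T_out = 27.4 °C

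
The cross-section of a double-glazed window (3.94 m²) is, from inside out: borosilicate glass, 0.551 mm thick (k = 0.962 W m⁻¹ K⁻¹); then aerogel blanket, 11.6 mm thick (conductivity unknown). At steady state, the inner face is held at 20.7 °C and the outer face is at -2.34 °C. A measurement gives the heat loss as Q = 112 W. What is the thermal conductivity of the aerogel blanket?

ΣR = ΔT/Q = |20.7 − -2.34|/112 = 0.2057 K/W
Known resistances:
  R_borosilicate glass = L/(kA) = 5.51×10^-4/(0.962·3.94) = 1.454×10^-4 K/W
R_aerogel blanket = ΣR − ΣR_known = 0.2057 − 1.454×10^-4 = 0.2056 K/W
L/(kA) = 0.2056 ⇒ k = 0.0116/(0.2056·3.94) = 0.0143 W/m·K

k = 0.0143 W/m·K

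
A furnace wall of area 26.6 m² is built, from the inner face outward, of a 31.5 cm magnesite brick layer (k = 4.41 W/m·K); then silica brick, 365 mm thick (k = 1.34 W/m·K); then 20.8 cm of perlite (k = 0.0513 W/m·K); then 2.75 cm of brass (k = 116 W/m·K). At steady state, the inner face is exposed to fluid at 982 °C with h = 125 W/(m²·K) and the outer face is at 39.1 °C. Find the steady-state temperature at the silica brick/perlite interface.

T = 907 °C

Resistance network (inner→outer):
  R_conv,in = 1/(hA) = 1/(125·26.6) = 3.008×10^-4 K/W
  R_magnesite brick = L/(kA) = 0.315/(4.41·26.6) = 0.002685 K/W
  R_silica brick = L/(kA) = 0.365/(1.34·26.6) = 0.01024 K/W
  R_perlite = L/(kA) = 0.208/(0.0513·26.6) = 0.1524 K/W
  R_brass = L/(kA) = 0.0275/(116·26.6) = 8.912×10^-6 K/W
ΣR = 3.008×10^-4 + 0.002685 + 0.01024 + 0.1524 + 8.912×10^-6 = 0.1656 K/W
Q = ΔT/ΣR = (982 °C − 39.1 °C)/0.1656 = 5694 W
From the inner boundary to the silica brick/perlite interface, ΣR_partial = 0.01323 K/W.
T_interface = T_in − Q·ΣR_partial = 982 °C − (5694)(0.01323) = 907 °C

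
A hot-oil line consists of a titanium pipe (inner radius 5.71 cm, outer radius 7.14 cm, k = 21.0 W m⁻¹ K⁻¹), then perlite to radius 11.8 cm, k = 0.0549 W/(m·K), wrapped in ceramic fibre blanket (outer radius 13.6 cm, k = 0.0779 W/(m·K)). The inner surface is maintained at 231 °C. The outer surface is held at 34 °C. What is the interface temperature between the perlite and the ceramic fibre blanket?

Series thermal resistances, inner to outer:
  R'_titanium = ln(0.0714/0.0571)/(2πk) = 0.2235/(2π·21.0) = 0.001694 m·K/W
  R'_perlite = ln(0.118/0.0714)/(2πk) = 0.5024/(2π·0.0549) = 1.456 m·K/W
  R'_ceramic fibre blanket = ln(0.136/0.118)/(2πk) = 0.1420/(2π·0.0779) = 0.2901 m·K/W
ΣR = 0.001694 + 1.456 + 0.2901 = 1.748 m·K/W
Q' = ΔT/ΣR = (231 °C − 34 °C)/1.748 = 112.7 W/m
From the inner boundary to the perlite/ceramic fibre blanket interface, ΣR_partial = 1.458 m·K/W.
T_interface = T_in − Q'·ΣR_partial = 231 °C − (112.7)(1.458) = 66.7 °C

T = 66.7 °C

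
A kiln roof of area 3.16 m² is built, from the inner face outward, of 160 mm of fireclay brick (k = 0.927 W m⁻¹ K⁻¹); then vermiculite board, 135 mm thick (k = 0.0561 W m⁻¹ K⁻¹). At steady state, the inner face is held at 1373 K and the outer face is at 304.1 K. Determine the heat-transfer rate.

Q = 1310 W

Treat each layer as a resistance in series:
  R_fireclay brick = L/(kA) = 0.160/(0.927·3.16) = 0.05462 K/W
  R_vermiculite board = L/(kA) = 0.135/(0.0561·3.16) = 0.7615 K/W
ΣR = 0.05462 + 0.7615 = 0.8161 K/W
Q = ΔT/ΣR = (1373 K − 304.1 K)/0.8161 = 1310 W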